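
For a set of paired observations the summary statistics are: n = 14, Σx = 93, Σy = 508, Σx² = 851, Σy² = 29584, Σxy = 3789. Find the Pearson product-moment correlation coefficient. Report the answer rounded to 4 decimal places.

S_xy = nΣxy − ΣxΣy = 14·3789 − 93·508 = 53046 − 47244 = 5802
S_xx = nΣx² − (Σx)² = 14·851 − 93² = 11914 − 8649 = 3265
S_yy = nΣy² − (Σy)² = 14·29584 − 508² = 414176 − 258064 = 156112
r = S_xy / √(S_xx·S_yy) = 5802 / √(3265·156112) = 5802 / √509705680 = 5802 / 22576.6623 = 0.2570

0.2570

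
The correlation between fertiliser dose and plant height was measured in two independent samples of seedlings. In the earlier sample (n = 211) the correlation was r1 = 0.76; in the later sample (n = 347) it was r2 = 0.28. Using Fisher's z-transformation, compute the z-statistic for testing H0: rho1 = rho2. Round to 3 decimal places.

z1 = atanh(0.76) = 0.996215,  z2 = atanh(0.28) = 0.287682
SE = √(1/(n1−3) + 1/(n2−3)) = √(1/208 + 1/344) = √(0.0048077 + 0.0029070) = √0.0077147 = 0.087833
z = (z1 − z2)/SE = (0.996215 − 0.287682) / 0.087833 = 0.708533 / 0.087833 = 8.067

8.067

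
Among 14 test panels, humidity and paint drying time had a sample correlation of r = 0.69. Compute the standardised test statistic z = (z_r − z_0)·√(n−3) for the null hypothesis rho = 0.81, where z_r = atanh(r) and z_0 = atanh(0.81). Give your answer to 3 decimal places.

z_r = atanh(0.69) = 0.847956,  z_0 = atanh(0.81) = 1.127029
SE = 1/√(n−3) = 1/√11 = 0.301511
z = (z_r − z_0)/SE = (0.847956 − 1.127029) / 0.301511 = -0.279073 / 0.301511 = -0.926

-0.926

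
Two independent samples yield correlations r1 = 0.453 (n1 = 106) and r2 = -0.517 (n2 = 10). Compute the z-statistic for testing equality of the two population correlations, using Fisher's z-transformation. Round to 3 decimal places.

Fisher z-transforms: z1 = atanh(0.453) = 0.488468, z2 = atanh(-0.517) = -0.572237; difference d = 1.060705
Var(d) = 1/103 + 1/7 = 0.0097087 + 0.1428571 = 0.1525658
z = d/√Var(d) = 1.060705 / √0.1525658 = 1.060705 / 0.390597 = 2.716

2.716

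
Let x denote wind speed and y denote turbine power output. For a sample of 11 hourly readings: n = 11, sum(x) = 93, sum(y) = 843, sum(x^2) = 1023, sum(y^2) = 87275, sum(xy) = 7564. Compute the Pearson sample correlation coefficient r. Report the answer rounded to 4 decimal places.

S_xy = nΣxy − ΣxΣy = 11·7564 − 93·843 = 83204 − 78399 = 4805
S_xx = nΣx² − (Σx)² = 11·1023 − 93² = 11253 − 8649 = 2604
S_yy = nΣy² − (Σy)² = 11·87275 − 843² = 960025 − 710649 = 249376
r = S_xy / √(S_xx·S_yy) = 4805 / √(2604·249376) = 4805 / √649375104 = 4805 / 25482.8394 = 0.1886

0.1886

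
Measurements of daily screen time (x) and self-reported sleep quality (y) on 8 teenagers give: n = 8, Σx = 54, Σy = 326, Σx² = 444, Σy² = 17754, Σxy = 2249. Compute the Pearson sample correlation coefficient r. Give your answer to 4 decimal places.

0.0814

Numerator: nΣxy − (Σx)(Σy) = 8·2249 − (54)(326) = 388
Denominator: √[(nΣx²−(Σx)²)(nΣy²−(Σy)²)]
  nΣx²−(Σx)² = 8·444 − 2916 = 636;  nΣy²−(Σy)² = 8·17754 − 106276 = 35756
  √(636·35756) = √22740816 = 4768.7332
r = 388 / 4768.7332 = 0.0814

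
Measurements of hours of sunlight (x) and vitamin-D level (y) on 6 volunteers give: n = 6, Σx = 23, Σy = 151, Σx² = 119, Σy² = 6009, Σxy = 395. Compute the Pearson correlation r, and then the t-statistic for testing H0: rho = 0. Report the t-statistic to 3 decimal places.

Numerator: nΣxy − (Σx)(Σy) = 6·395 − (23)(151) = -1103
Denominator: √[(nΣx²−(Σx)²)(nΣy²−(Σy)²)]
  nΣx²−(Σx)² = 6·119 − 529 = 185;  nΣy²−(Σy)² = 6·6009 − 22801 = 13253
  √(185·13253) = √2451805 = 1565.8241
r = -1103 / 1565.8241 = -0.7044
t = r·√(n−2)/√(1−r²) = -0.7044·√4 / √(1−0.496179) = -1.408800 / 0.709803 = -1.985

-1.985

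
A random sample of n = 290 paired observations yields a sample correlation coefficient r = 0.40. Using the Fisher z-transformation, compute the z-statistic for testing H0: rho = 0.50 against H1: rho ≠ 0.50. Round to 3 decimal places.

Fisher z: atanh(0.40) = 0.423649, atanh(0.50) = 0.549306
z = (z_r − z_0)·√(n−3) = (0.423649 − 0.549306)·√287 = -0.125657 · 16.941074 = -2.129

-2.129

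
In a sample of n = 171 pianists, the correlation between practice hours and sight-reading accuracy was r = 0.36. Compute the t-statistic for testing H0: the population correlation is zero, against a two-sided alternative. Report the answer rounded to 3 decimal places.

1 − r² = 1 − 0.1296 = 0.8704;  √(1−r²) = 0.932952
√(n−2) = √169 = 13.000000
t = r·√(n−2)/√(1−r²) = 0.36 · 13.000000 / 0.932952 = 5.016

5.016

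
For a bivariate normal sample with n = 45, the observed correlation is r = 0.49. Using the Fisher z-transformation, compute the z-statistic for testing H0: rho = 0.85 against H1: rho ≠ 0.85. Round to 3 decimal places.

-4.667

Fisher z: atanh(0.49) = 0.536060, atanh(0.85) = 1.256153
z = (z_r − z_0)·√(n−3) = (0.536060 − 1.256153)·√42 = -0.720093 · 6.480741 = -4.667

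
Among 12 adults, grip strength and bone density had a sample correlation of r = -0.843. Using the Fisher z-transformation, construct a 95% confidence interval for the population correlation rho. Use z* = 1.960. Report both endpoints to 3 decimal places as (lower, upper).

Fisher z: z_r = atanh(r) = ½·ln((1+(-0.843))/(1−(-0.843))) = -1.231452
SE(z) = 1/√(n−3) = 1/√9 = 0.333333
95% ⇒ z* = 1.960; margin = 1.960·0.333333 = 0.653333
CI on z-scale: (-1.884785, -0.578119)
Back-transform: tanh(-1.884785) = -0.954916, tanh(-0.578119) = -0.521297

(-0.955, -0.521)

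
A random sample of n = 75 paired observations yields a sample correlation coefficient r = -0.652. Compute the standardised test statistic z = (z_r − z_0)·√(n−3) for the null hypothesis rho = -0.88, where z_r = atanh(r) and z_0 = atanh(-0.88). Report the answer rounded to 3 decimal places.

5.066

Fisher z: atanh(-0.652) = -0.778770, atanh(-0.88) = -1.375768
z = (z_r − z_0)·√(n−3) = (-0.778770 − (-1.375768))·√72 = 0.596998 · 8.485281 = 5.066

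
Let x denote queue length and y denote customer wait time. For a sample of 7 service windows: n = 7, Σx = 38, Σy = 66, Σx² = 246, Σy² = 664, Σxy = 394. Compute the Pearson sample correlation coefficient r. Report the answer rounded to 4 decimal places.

0.8775

Numerator: nΣxy − (Σx)(Σy) = 7·394 − (38)(66) = 250
Denominator: √[(nΣx²−(Σx)²)(nΣy²−(Σy)²)]
  nΣx²−(Σx)² = 7·246 − 1444 = 278;  nΣy²−(Σy)² = 7·664 − 4356 = 292
  √(278·292) = √81176 = 284.9140
r = 250 / 284.9140 = 0.8775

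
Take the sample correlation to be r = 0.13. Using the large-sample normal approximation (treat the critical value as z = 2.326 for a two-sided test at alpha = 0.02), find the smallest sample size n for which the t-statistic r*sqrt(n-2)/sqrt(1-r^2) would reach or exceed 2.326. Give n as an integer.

317

r√(n−2)/√(1−r²) ≥ 2.326  ⇔  n−2 ≥ (2.326)²·(1−r²)/r²
(1−r²)/r² = (1−0.0169)/0.0169 = 58.1716
n ≥ 2 + 5.410276·58.1716 = 2 + 314.7244 = 316.7244
⌈316.7244⌉ = 317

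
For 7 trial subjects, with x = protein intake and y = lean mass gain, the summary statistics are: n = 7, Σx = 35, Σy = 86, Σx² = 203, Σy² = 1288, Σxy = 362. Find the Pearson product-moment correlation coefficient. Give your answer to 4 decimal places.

Numerator: nΣxy − (Σx)(Σy) = 7·362 − (35)(86) = -476
Denominator: √[(nΣx²−(Σx)²)(nΣy²−(Σy)²)]
  nΣx²−(Σx)² = 7·203 − 1225 = 196;  nΣy²−(Σy)² = 7·1288 − 7396 = 1620
  √(196·1620) = √317520 = 563.4891
r = -476 / 563.4891 = -0.8447

-0.8447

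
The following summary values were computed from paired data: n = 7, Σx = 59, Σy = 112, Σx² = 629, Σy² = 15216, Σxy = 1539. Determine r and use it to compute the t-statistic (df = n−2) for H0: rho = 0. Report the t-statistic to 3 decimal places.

S_xy = nΣxy − ΣxΣy = 7·1539 − 59·112 = 10773 − 6608 = 4165
S_xx = nΣx² − (Σx)² = 7·629 − 59² = 4403 − 3481 = 922
S_yy = nΣy² − (Σy)² = 7·15216 − 112² = 106512 − 12544 = 93968
r = S_xy / √(S_xx·S_yy) = 4165 / √(922·93968) = 4165 / √86638496 = 4165 / 9307.9802 = 0.4475
t = r·√(n−2)/√(1−r²) = 0.4475·√5 / √(1−0.200256) = 1.000640 / 0.894284 = 1.119

1.119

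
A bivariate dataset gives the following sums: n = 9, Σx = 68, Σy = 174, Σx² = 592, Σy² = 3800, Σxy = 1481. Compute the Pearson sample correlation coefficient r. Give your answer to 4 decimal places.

S_xy = nΣxy − ΣxΣy = 9·1481 − 68·174 = 13329 − 11832 = 1497
S_xx = nΣx² − (Σx)² = 9·592 − 68² = 5328 − 4624 = 704
S_yy = nΣy² − (Σy)² = 9·3800 − 174² = 34200 − 30276 = 3924
r = S_xy / √(S_xx·S_yy) = 1497 / √(704·3924) = 1497 / √2762496 = 1497 / 1662.0758 = 0.9007

0.9007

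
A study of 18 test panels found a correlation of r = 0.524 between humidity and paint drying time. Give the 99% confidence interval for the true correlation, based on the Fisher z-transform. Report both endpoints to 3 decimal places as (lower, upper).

z_r = atanh(0.524) = 0.581838;  SE = 1/√(n−3) = 1/√15 = 0.258199
z-limits: 0.581838 ± 2.576·0.258199 = 0.581838 ± 0.665121 = [-0.083283, 1.246959]
ρ-limits: (tanh -0.083283, tanh 1.246959) = (-0.083, 0.847)

(-0.083, 0.847)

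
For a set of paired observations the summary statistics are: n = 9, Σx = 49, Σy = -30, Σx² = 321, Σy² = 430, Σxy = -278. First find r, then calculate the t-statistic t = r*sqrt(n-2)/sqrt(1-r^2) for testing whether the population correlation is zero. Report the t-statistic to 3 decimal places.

-4.404

S_xy = nΣxy − ΣxΣy = 9·(-278) − 49·(-30) = -2502 − (-1470) = -1032
S_xx = nΣx² − (Σx)² = 9·321 − 49² = 2889 − 2401 = 488
S_yy = nΣy² − (Σy)² = 9·430 − (-30)² = 3870 − 900 = 2970
r = S_xy / √(S_xx·S_yy) = -1032 / √(488·2970) = -1032 / √1449360 = -1032 / 1203.8937 = -0.8572
t = r·√(n−2)/√(1−r²) = -0.8572·√7 / √(1−0.734792) = -2.267938 / 0.514983 = -4.404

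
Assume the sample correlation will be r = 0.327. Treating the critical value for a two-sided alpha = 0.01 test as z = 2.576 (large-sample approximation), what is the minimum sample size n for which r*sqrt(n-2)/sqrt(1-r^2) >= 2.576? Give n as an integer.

58

Need r·√(n−2)/√(1−r²) ≥ 2.576
√(n−2) ≥ 2.576·√(1−0.106929) / 0.327 = 2.576·0.945024 / 0.327 = 7.4446
n−2 ≥ 55.4221  ⇒  n ≥ 57.4221
Smallest integer n = 58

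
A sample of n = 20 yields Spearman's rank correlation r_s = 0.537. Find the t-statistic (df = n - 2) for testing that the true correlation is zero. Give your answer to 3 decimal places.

2.701

1 − r_s² = 1 − 0.288369 = 0.711631;  √(1−r_s²) = 0.843582
√(n−2) = √18 = 4.242641
t = r_s·√(n−2)/√(1−r_s²) = 0.537 · 4.242641 / 0.843582 = 2.701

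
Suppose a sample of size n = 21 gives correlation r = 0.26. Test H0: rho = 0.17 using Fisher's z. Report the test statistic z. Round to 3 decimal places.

z_r = atanh(0.26) = 0.266108,  z_0 = atanh(0.17) = 0.171667
SE = 1/√(n−3) = 1/√18 = 0.235702
z = (z_r − z_0)/SE = (0.266108 − 0.171667) / 0.235702 = 0.094441 / 0.235702 = 0.401

0.401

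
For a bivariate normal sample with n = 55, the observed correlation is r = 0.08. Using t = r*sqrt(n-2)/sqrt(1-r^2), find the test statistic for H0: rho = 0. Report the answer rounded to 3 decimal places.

1 − r² = 1 − 0.0064 = 0.9936;  √(1−r²) = 0.996795
√(n−2) = √53 = 7.280110
t = r·√(n−2)/√(1−r²) = 0.08 · 7.280110 / 0.996795 = 0.584

0.584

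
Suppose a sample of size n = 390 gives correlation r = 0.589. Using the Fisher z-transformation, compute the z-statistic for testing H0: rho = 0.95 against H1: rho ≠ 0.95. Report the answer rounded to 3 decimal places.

-22.734

z_r = atanh(0.589) = 0.676133,  z_0 = atanh(0.95) = 1.831781
SE = 1/√(n−3) = 1/√387 = 0.050833
z = (z_r − z_0)/SE = (0.676133 − 1.831781) / 0.050833 = -1.155648 / 0.050833 = -22.734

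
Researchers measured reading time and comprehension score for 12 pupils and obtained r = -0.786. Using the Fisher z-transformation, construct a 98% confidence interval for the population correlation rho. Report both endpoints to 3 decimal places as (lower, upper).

(-0.950, -0.278)

z_r = atanh(-0.786) = -1.060879;  SE = 1/√(n−3) = 1/√9 = 0.333333
z-limits: -1.060879 ± 2.326·0.333333 = -1.060879 ± 0.775333 = [-1.836212, -0.285546]
ρ-limits: (tanh -1.836212, tanh -0.285546) = (-0.950, -0.278)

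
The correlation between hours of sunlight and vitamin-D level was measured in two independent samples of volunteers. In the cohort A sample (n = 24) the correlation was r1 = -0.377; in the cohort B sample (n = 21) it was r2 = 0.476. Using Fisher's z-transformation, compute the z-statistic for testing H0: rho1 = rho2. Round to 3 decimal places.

z1 = atanh(-0.377) = -0.396558,  z2 = atanh(0.476) = 0.517800
SE = √(1/(n1−3) + 1/(n2−3)) = √(1/21 + 1/18) = √(0.0476190 + 0.0555556) = √0.1031746 = 0.321208
z = (z1 − z2)/SE = (-0.396558 − 0.517800) / 0.321208 = -0.914358 / 0.321208 = -2.847

-2.847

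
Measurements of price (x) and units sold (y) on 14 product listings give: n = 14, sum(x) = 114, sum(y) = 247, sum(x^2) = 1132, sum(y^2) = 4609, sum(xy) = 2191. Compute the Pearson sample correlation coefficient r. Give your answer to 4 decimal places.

Numerator: nΣxy − (Σx)(Σy) = 14·2191 − (114)(247) = 2516
Denominator: √[(nΣx²−(Σx)²)(nΣy²−(Σy)²)]
  nΣx²−(Σx)² = 14·1132 − 12996 = 2852;  nΣy²−(Σy)² = 14·4609 − 61009 = 3517
  √(2852·3517) = √10030484 = 3167.0939
r = 2516 / 3167.0939 = 0.7944

0.7944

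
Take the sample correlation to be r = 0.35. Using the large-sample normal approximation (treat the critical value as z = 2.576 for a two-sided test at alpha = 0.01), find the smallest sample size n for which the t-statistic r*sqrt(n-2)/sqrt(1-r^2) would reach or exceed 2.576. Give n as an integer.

50

Need r·√(n−2)/√(1−r²) ≥ 2.576
√(n−2) ≥ 2.576·√(1−0.1225) / 0.35 = 2.576·0.936750 / 0.35 = 6.8945
n−2 ≥ 47.5341  ⇒  n ≥ 49.5341
Smallest integer n = 50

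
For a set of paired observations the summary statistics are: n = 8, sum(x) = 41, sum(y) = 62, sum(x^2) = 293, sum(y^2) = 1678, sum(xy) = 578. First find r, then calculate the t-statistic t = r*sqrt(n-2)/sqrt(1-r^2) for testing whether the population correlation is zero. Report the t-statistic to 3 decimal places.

Numerator: nΣxy − (Σx)(Σy) = 8·578 − (41)(62) = 2082
Denominator: √[(nΣx²−(Σx)²)(nΣy²−(Σy)²)]
  nΣx²−(Σx)² = 8·293 − 1681 = 663;  nΣy²−(Σy)² = 8·1678 − 3844 = 9580
  √(663·9580) = √6351540 = 2520.2262
r = 2082 / 2520.2262 = 0.8261
t = r·√(n−2)/√(1−r²) = 0.8261·√6 / √(1−0.682441) = 2.023523 / 0.563524 = 3.591

3.591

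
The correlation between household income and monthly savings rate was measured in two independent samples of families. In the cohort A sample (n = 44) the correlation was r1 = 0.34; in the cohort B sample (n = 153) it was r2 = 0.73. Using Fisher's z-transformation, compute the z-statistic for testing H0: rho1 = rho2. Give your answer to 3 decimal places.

z1 = atanh(0.34) = 0.354093,  z2 = atanh(0.73) = 0.928727
SE = √(1/(n1−3) + 1/(n2−3)) = √(1/41 + 1/150) = √(0.0243902 + 0.0066667) = √0.0310569 = 0.176230
z = (z1 − z2)/SE = (0.354093 − 0.928727) / 0.176230 = -0.574634 / 0.176230 = -3.261

-3.261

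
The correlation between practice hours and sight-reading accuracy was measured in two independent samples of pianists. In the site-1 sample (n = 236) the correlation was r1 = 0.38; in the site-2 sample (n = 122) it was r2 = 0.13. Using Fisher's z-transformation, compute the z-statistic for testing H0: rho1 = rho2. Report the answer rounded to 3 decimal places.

2.390

z1 = atanh(0.38) = 0.400060,  z2 = atanh(0.13) = 0.130740
SE = √(1/(n1−3) + 1/(n2−3)) = √(1/233 + 1/119) = √(0.0042918 + 0.0084034) = √0.0126952 = 0.112673
z = (z1 − z2)/SE = (0.400060 − 0.130740) / 0.112673 = 0.269320 / 0.112673 = 2.390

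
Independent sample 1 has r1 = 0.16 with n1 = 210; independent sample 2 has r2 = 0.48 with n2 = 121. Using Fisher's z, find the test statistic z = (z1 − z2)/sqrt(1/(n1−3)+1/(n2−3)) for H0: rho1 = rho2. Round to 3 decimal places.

-3.135

Fisher z-transforms: z1 = atanh(0.16) = 0.161387, z2 = atanh(0.48) = 0.522984; difference d = -0.361597
Var(d) = 1/207 + 1/118 = 0.0048309 + 0.0084746 = 0.0133055
z = d/√Var(d) = -0.361597 / √0.0133055 = -0.361597 / 0.115349 = -3.135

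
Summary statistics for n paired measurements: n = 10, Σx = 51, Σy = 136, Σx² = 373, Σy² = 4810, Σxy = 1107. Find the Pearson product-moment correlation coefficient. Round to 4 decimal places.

0.7151

Numerator: nΣxy − (Σx)(Σy) = 10·1107 − (51)(136) = 4134
Denominator: √[(nΣx²−(Σx)²)(nΣy²−(Σy)²)]
  nΣx²−(Σx)² = 10·373 − 2601 = 1129;  nΣy²−(Σy)² = 10·4810 − 18496 = 29604
  √(1129·29604) = √33422916 = 5781.2556
r = 4134 / 5781.2556 = 0.7151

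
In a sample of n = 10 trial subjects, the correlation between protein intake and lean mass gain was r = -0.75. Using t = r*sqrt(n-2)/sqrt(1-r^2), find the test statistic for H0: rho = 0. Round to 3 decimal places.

-3.207

1 − r² = 1 − 0.5625 = 0.4375;  √(1−r²) = 0.661438
√(n−2) = √8 = 2.828427
t = r·√(n−2)/√(1−r²) = -0.75 · 2.828427 / 0.661438 = -3.207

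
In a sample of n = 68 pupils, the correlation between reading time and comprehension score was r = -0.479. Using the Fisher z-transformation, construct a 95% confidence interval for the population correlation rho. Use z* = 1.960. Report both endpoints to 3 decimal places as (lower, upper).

Fisher z: z_r = atanh(r) = ½·ln((1+(-0.479))/(1−(-0.479))) = -0.521686
SE(z) = 1/√(n−3) = 1/√65 = 0.124035
95% ⇒ z* = 1.960; margin = 1.960·0.124035 = 0.243109
CI on z-scale: (-0.764795, -0.278577)
Back-transform: tanh(-0.764795) = -0.643893, tanh(-0.278577) = -0.271588

(-0.644, -0.272)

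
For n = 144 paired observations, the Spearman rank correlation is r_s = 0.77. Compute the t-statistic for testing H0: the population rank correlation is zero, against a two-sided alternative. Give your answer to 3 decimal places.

14.381

t = r_s·√(n−2) / √(1−r_s²) with r_s = 0.77, n = 144
  = 0.77·√142 / √(1 − 0.5929)
  = 0.77·11.916375 / 0.638044
  = 9.175609 / 0.638044 = 14.381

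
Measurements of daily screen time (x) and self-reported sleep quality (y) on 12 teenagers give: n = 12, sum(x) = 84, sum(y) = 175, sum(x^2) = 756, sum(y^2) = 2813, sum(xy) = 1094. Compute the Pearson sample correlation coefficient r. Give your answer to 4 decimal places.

Numerator: nΣxy − (Σx)(Σy) = 12·1094 − (84)(175) = -1572
Denominator: √[(nΣx²−(Σx)²)(nΣy²−(Σy)²)]
  nΣx²−(Σx)² = 12·756 − 7056 = 2016;  nΣy²−(Σy)² = 12·2813 − 30625 = 3131
  √(2016·3131) = √6312096 = 2512.3885
r = -1572 / 2512.3885 = -0.6257

-0.6257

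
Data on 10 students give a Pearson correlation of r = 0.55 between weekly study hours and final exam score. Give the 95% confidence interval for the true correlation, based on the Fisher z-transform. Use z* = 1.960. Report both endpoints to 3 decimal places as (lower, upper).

(-0.122, 0.876)

z_r = atanh(0.55) = 0.618381;  SE = 1/√(n−3) = 1/√7 = 0.377964
z-limits: 0.618381 ± 1.960·0.377964 = 0.618381 ± 0.740809 = [-0.122428, 1.359190]
ρ-limits: (tanh -0.122428, tanh 1.359190) = (-0.122, 0.876)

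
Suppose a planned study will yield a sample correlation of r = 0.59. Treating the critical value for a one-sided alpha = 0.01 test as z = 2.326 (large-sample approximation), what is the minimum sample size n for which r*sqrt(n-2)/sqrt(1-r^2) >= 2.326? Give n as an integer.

Need r·√(n−2)/√(1−r²) ≥ 2.326
√(n−2) ≥ 2.326·√(1−0.3481) / 0.59 = 2.326·0.807403 / 0.59 = 3.1831
n−2 ≥ 10.1321  ⇒  n ≥ 12.1321
Smallest integer n = 13

13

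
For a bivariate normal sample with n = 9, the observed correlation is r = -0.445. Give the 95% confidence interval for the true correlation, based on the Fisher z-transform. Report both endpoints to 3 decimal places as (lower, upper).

(-0.856, 0.311)

Fisher z: z_r = atanh(r) = ½·ln((1+(-0.445))/(1−(-0.445))) = -0.478448
SE(z) = 1/√(n−3) = 1/√6 = 0.408248
95% ⇒ z* = 1.960; margin = 1.960·0.408248 = 0.800166
CI on z-scale: (-1.278614, 0.321718)
Back-transform: tanh(-1.278614) = -0.856115, tanh(0.321718) = 0.311060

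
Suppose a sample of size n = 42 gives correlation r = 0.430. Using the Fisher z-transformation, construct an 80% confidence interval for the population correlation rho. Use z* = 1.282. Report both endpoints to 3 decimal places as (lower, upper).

z_r = atanh(0.430) = 0.459897;  SE = 1/√(n−3) = 1/√39 = 0.160128
z-limits: 0.459897 ± 1.282·0.160128 = 0.459897 ± 0.205284 = [0.254613, 0.665181]
ρ-limits: (tanh 0.254613, tanh 0.665181) = (0.249, 0.582)

(0.249, 0.582)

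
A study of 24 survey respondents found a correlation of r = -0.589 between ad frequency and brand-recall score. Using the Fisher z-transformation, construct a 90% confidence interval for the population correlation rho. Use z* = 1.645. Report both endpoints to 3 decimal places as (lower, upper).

(-0.776, -0.307)

Fisher z: z_r = atanh(r) = ½·ln((1+(-0.589))/(1−(-0.589))) = -0.676133
SE(z) = 1/√(n−3) = 1/√21 = 0.218218
90% ⇒ z* = 1.645; margin = 1.645·0.218218 = 0.358969
CI on z-scale: (-1.035102, -0.317164)
Back-transform: tanh(-1.035102) = -0.775947, tanh(-0.317164) = -0.306940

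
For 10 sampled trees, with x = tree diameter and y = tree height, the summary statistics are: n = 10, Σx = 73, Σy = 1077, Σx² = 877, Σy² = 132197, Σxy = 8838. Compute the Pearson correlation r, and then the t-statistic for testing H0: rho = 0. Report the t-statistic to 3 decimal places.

1.284

Numerator: nΣxy − (Σx)(Σy) = 10·8838 − (73)(1077) = 9759
Denominator: √[(nΣx²−(Σx)²)(nΣy²−(Σy)²)]
  nΣx²−(Σx)² = 10·877 − 5329 = 3441;  nΣy²−(Σy)² = 10·132197 − 1159929 = 162041
  √(3441·162041) = √557583081 = 23613.1972
r = 9759 / 23613.1972 = 0.4133
t = r·√(n−2)/√(1−r²) = 0.4133·√8 / √(1−0.170817) = 1.168989 / 0.910595 = 1.284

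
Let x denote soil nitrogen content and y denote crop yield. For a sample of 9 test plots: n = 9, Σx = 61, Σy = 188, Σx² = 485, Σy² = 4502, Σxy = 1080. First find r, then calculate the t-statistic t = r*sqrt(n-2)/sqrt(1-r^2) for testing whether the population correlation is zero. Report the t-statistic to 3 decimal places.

-8.794

Numerator: nΣxy − (Σx)(Σy) = 9·1080 − (61)(188) = -1748
Denominator: √[(nΣx²−(Σx)²)(nΣy²−(Σy)²)]
  nΣx²−(Σx)² = 9·485 − 3721 = 644;  nΣy²−(Σy)² = 9·4502 − 35344 = 5174
  √(644·5174) = √3332056 = 1825.3920
r = -1748 / 1825.3920 = -0.9576
t = r·√(n−2)/√(1−r²) = -0.9576·√7 / √(1−0.916998) = -2.533571 / 0.288101 = -8.794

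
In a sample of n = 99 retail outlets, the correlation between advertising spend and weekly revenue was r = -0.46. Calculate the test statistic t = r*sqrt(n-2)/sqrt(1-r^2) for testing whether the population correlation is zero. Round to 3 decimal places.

t = r·√(n−2) / √(1−r²) with r = -0.46, n = 99
  = -0.46·√97 / √(1 − 0.2116)
  = -0.46·9.848858 / 0.887919
  = -4.530475 / 0.887919 = -5.102

-5.102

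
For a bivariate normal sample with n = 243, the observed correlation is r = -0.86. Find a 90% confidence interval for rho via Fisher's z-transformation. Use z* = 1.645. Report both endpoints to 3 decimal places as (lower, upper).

(-0.885, -0.830)

z_r = atanh(-0.86) = -1.293345;  SE = 1/√(n−3) = 1/√240 = 0.064550
z-limits: -1.293345 ± 1.645·0.064550 = -1.293345 ± 0.106185 = [-1.399530, -1.187160]
ρ-limits: (tanh -1.399530, tanh -1.187160) = (-0.885, -0.830)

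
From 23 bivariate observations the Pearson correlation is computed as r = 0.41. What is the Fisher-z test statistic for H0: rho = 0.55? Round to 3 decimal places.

Fisher z: atanh(0.41) = 0.435611, atanh(0.55) = 0.618381
z = (z_r − z_0)·√(n−3) = (0.435611 − 0.618381)·√20 = -0.182770 · 4.472136 = -0.817

-0.817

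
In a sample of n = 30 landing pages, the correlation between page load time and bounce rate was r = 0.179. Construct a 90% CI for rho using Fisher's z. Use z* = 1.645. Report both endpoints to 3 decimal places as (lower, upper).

z_r = atanh(0.179) = 0.180949;  SE = 1/√(n−3) = 1/√27 = 0.192450
z-limits: 0.180949 ± 1.645·0.192450 = 0.180949 ± 0.316580 = [-0.135631, 0.497529]
ρ-limits: (tanh -0.135631, tanh 0.497529) = (-0.135, 0.460)

(-0.135, 0.460)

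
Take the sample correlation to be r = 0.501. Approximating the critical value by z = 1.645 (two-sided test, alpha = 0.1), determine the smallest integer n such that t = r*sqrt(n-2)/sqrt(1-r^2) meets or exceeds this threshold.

r√(n−2)/√(1−r²) ≥ 1.645  ⇔  n−2 ≥ (1.645)²·(1−r²)/r²
(1−r²)/r² = (1−0.251001)/0.251001 = 2.9840
n ≥ 2 + 2.706025·2.9840 = 2 + 8.0748 = 10.0748
⌈10.0748⌉ = 11

11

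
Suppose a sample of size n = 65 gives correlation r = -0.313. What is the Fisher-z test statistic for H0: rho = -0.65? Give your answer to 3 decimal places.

z_r = atanh(-0.313) = -0.323868,  z_0 = atanh(-0.65) = -0.775299
SE = 1/√(n−3) = 1/√62 = 0.127000
z = (z_r − z_0)/SE = (-0.323868 − (-0.775299)) / 0.127000 = 0.451431 / 0.127000 = 3.555

3.555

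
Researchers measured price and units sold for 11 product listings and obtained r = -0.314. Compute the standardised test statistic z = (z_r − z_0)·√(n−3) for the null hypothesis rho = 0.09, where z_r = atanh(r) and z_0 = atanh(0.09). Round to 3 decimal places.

-1.174

z_r = atanh(-0.314) = -0.324977,  z_0 = atanh(0.09) = 0.090244
SE = 1/√(n−3) = 1/√8 = 0.353553
z = (z_r − z_0)/SE = (-0.324977 − 0.090244) / 0.353553 = -0.415221 / 0.353553 = -1.174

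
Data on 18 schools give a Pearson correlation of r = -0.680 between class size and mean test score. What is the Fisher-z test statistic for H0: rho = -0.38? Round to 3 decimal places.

-1.662

z_r = atanh(-0.680) = -0.829114,  z_0 = atanh(-0.38) = -0.400060
SE = 1/√(n−3) = 1/√15 = 0.258199
z = (z_r − z_0)/SE = (-0.829114 − (-0.400060)) / 0.258199 = -0.429054 / 0.258199 = -1.662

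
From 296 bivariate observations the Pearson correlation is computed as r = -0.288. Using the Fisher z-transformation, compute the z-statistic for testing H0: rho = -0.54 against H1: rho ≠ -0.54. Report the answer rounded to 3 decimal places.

5.268

z_r = atanh(-0.288) = -0.296384,  z_0 = atanh(-0.54) = -0.604156
SE = 1/√(n−3) = 1/√293 = 0.058421
z = (z_r − z_0)/SE = (-0.296384 − (-0.604156)) / 0.058421 = 0.307772 / 0.058421 = 5.268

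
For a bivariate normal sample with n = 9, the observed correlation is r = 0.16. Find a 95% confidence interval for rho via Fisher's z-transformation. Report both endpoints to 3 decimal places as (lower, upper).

(-0.564, 0.745)

Fisher z: z_r = atanh(r) = ½·ln((1+0.16)/(1−0.16)) = 0.161387
SE(z) = 1/√(n−3) = 1/√6 = 0.408248
95% ⇒ z* = 1.960; margin = 1.960·0.408248 = 0.800166
CI on z-scale: (-0.638779, 0.961553)
Back-transform: tanh(-0.638779) = -0.564068, tanh(0.961553) = 0.744969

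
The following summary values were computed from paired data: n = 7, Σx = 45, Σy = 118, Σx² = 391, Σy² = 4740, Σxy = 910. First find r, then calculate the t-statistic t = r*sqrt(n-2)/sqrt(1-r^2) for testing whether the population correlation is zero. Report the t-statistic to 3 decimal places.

Numerator: nΣxy − (Σx)(Σy) = 7·910 − (45)(118) = 1060
Denominator: √[(nΣx²−(Σx)²)(nΣy²−(Σy)²)]
  nΣx²−(Σx)² = 7·391 − 2025 = 712;  nΣy²−(Σy)² = 7·4740 − 13924 = 19256
  √(712·19256) = √13710272 = 3702.7384
r = 1060 / 3702.7384 = 0.2863
t = r·√(n−2)/√(1−r²) = 0.2863·√5 / √(1−0.081968) = 0.640186 / 0.958140 = 0.668

0.668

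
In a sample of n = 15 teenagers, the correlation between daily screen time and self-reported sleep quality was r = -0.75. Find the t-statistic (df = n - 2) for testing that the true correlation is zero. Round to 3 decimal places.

-4.088

t = r·√(n−2) / √(1−r²) with r = -0.75, n = 15
  = -0.75·√13 / √(1 − 0.5625)
  = -0.75·3.605551 / 0.661438
  = -2.704163 / 0.661438 = -4.088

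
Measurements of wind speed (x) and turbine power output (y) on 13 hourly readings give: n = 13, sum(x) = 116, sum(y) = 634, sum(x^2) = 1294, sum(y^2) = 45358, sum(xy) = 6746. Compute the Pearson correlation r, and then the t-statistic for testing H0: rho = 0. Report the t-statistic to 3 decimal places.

2.260

S_xy = nΣxy − ΣxΣy = 13·6746 − 116·634 = 87698 − 73544 = 14154
S_xx = nΣx² − (Σx)² = 13·1294 − 116² = 16822 − 13456 = 3366
S_yy = nΣy² − (Σy)² = 13·45358 − 634² = 589654 − 401956 = 187698
r = S_xy / √(S_xx·S_yy) = 14154 / √(3366·187698) = 14154 / √631791468 = 14154 / 25135.4624 = 0.5631
t = r·√(n−2)/√(1−r²) = 0.5631·√11 / √(1−0.317082) = 1.867591 / 0.826389 = 2.260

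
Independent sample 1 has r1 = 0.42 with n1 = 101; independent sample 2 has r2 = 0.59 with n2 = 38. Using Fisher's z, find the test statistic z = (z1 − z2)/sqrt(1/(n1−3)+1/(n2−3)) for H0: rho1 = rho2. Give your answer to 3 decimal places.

z1 = atanh(0.42) = 0.447692,  z2 = atanh(0.59) = 0.677666
SE = √(1/(n1−3) + 1/(n2−3)) = √(1/98 + 1/35) = √(0.0102041 + 0.0285714) = √0.0387755 = 0.196915
z = (z1 − z2)/SE = (0.447692 − 0.677666) / 0.196915 = -0.229974 / 0.196915 = -1.168

-1.168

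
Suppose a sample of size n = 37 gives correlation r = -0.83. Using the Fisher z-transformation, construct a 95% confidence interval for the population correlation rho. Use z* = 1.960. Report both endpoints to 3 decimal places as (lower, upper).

Fisher z: z_r = atanh(r) = ½·ln((1+(-0.83))/(1−(-0.83))) = -1.188136
SE(z) = 1/√(n−3) = 1/√34 = 0.171499
95% ⇒ z* = 1.960; margin = 1.960·0.171499 = 0.336138
CI on z-scale: (-1.524274, -0.851998)
Back-transform: tanh(-1.524274) = -0.909440, tanh(-0.851998) = -0.692112

(-0.909, -0.692)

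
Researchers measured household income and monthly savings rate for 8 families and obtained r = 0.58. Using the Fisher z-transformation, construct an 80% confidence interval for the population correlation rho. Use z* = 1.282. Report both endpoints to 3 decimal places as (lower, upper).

(0.089, 0.844)

z_r = atanh(0.58) = 0.662463;  SE = 1/√(n−3) = 1/√5 = 0.447214
z-limits: 0.662463 ± 1.282·0.447214 = 0.662463 ± 0.573328 = [0.089135, 1.235791]
ρ-limits: (tanh 0.089135, tanh 1.235791) = (0.089, 0.844)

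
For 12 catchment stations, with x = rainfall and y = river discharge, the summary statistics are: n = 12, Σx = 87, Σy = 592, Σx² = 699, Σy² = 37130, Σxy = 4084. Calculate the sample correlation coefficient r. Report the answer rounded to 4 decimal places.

S_xy = nΣxy − ΣxΣy = 12·4084 − 87·592 = 49008 − 51504 = -2496
S_xx = nΣx² − (Σx)² = 12·699 − 87² = 8388 − 7569 = 819
S_yy = nΣy² − (Σy)² = 12·37130 − 592² = 445560 − 350464 = 95096
r = S_xy / √(S_xx·S_yy) = -2496 / √(819·95096) = -2496 / √77883624 = -2496 / 8825.1699 = -0.2828

-0.2828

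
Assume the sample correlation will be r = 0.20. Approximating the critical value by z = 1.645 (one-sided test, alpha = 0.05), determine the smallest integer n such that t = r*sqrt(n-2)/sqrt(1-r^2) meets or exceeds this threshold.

r√(n−2)/√(1−r²) ≥ 1.645  ⇔  n−2 ≥ (1.645)²·(1−r²)/r²
(1−r²)/r² = (1−0.0400)/0.0400 = 24.0000
n ≥ 2 + 2.706025·24.0000 = 2 + 64.9446 = 66.9446
⌈66.9446⌉ = 67

67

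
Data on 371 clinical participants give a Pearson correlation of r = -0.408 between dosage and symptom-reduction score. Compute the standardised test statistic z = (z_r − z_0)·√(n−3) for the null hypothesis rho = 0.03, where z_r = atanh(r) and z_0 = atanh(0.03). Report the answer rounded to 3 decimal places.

Fisher z: atanh(-0.408) = -0.433209, atanh(0.03) = 0.030009
z = (z_r − z_0)·√(n−3) = (-0.433209 − 0.030009)·√368 = -0.463218 · 19.183326 = -8.886

-8.886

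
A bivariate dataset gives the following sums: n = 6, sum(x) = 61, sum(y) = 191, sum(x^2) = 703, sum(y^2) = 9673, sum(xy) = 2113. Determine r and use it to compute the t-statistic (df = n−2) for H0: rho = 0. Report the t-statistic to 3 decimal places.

Numerator: nΣxy − (Σx)(Σy) = 6·2113 − (61)(191) = 1027
Denominator: √[(nΣx²−(Σx)²)(nΣy²−(Σy)²)]
  nΣx²−(Σx)² = 6·703 − 3721 = 497;  nΣy²−(Σy)² = 6·9673 − 36481 = 21557
  √(497·21557) = √10713829 = 3273.1986
r = 1027 / 3273.1986 = 0.3138
t = r·√(n−2)/√(1−r²) = 0.3138·√4 / √(1−0.098470) = 0.627600 / 0.949489 = 0.661

0.661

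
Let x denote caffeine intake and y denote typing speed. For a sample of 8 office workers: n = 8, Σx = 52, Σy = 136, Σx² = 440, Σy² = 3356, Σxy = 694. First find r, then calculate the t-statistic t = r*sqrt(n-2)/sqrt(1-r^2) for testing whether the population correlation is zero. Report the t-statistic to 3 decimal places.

S_xy = nΣxy − ΣxΣy = 8·694 − 52·136 = 5552 − 7072 = -1520
S_xx = nΣx² − (Σx)² = 8·440 − 52² = 3520 − 2704 = 816
S_yy = nΣy² − (Σy)² = 8·3356 − 136² = 26848 − 18496 = 8352
r = S_xy / √(S_xx·S_yy) = -1520 / √(816·8352) = -1520 / √6815232 = -1520 / 2610.5999 = -0.5822
t = r·√(n−2)/√(1−r²) = -0.5822·√6 / √(1−0.338957) = -1.426093 / 0.813046 = -1.754

-1.754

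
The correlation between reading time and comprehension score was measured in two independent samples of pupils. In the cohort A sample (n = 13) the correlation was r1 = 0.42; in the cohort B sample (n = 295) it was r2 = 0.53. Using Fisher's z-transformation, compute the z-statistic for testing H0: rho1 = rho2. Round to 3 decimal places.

z1 = atanh(0.42) = 0.447692,  z2 = atanh(0.53) = 0.590145
SE = √(1/(n1−3) + 1/(n2−3)) = √(1/10 + 1/292) = √(0.1000000 + 0.0034247) = √0.1034247 = 0.321597
z = (z1 − z2)/SE = (0.447692 − 0.590145) / 0.321597 = -0.142453 / 0.321597 = -0.443

-0.443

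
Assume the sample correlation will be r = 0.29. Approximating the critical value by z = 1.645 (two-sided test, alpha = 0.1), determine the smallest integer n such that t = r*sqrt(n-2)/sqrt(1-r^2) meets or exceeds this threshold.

32

r√(n−2)/√(1−r²) ≥ 1.645  ⇔  n−2 ≥ (1.645)²·(1−r²)/r²
(1−r²)/r² = (1−0.0841)/0.0841 = 10.8906
n ≥ 2 + 2.706025·10.8906 = 2 + 29.4702 = 31.4702
⌈31.4702⌉ = 32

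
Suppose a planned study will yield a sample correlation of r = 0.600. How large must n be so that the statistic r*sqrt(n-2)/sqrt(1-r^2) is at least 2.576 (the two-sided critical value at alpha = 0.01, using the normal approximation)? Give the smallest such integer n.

14

r√(n−2)/√(1−r²) ≥ 2.576  ⇔  n−2 ≥ (2.576)²·(1−r²)/r²
(1−r²)/r² = (1−0.360000)/0.360000 = 1.7778
n ≥ 2 + 6.635776·1.7778 = 2 + 11.7971 = 13.7971
⌈13.7971⌉ = 14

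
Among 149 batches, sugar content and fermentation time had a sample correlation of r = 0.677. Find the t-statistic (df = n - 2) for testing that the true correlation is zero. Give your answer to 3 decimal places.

11.153

1 − r² = 1 − 0.458329 = 0.541671;  √(1−r²) = 0.735983
√(n−2) = √147 = 12.124356
t = r·√(n−2)/√(1−r²) = 0.677 · 12.124356 / 0.735983 = 11.153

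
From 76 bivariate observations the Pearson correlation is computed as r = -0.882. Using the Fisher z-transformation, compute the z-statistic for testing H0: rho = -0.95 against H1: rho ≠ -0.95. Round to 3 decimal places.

z_r = atanh(-0.882) = -1.384703,  z_0 = atanh(-0.95) = -1.831781
SE = 1/√(n−3) = 1/√73 = 0.117041
z = (z_r − z_0)/SE = (-1.384703 − (-1.831781)) / 0.117041 = 0.447078 / 0.117041 = 3.820

3.820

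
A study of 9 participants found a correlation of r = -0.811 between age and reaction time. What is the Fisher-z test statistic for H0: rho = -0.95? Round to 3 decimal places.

Fisher z: atanh(-0.811) = -1.129944, atanh(-0.95) = -1.831781
z = (z_r − z_0)·√(n−3) = (-1.129944 − (-1.831781))·√6 = 0.701837 · 2.449490 = 1.719

1.719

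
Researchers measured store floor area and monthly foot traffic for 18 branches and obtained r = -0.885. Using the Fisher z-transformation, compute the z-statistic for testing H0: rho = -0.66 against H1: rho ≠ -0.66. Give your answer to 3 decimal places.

z_r = atanh(-0.885) = -1.398375,  z_0 = atanh(-0.66) = -0.792814
SE = 1/√(n−3) = 1/√15 = 0.258199
z = (z_r − z_0)/SE = (-1.398375 − (-0.792814)) / 0.258199 = -0.605561 / 0.258199 = -2.345

-2.345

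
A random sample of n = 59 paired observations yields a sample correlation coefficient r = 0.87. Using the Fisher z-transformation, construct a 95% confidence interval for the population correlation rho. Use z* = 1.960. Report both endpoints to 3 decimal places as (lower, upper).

z_r = atanh(0.87) = 1.333080;  SE = 1/√(n−3) = 1/√56 = 0.133631
z-limits: 1.333080 ± 1.960·0.133631 = 1.333080 ± 0.261917 = [1.071163, 1.594997]
ρ-limits: (tanh 1.071163, tanh 1.594997) = (0.790, 0.921)

(0.790, 0.921)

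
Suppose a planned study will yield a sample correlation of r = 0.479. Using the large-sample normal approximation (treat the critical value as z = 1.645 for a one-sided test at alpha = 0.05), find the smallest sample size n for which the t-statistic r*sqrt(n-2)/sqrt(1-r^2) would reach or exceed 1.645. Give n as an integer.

12

r√(n−2)/√(1−r²) ≥ 1.645  ⇔  n−2 ≥ (1.645)²·(1−r²)/r²
(1−r²)/r² = (1−0.229441)/0.229441 = 3.3584
n ≥ 2 + 2.706025·3.3584 = 2 + 9.0879 = 11.0879
⌈11.0879⌉ = 12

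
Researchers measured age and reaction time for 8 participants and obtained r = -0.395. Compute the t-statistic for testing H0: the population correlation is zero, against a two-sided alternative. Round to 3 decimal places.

-1.053

t = r·√(n−2) / √(1−r²) with r = -0.395, n = 8
  = -0.395·√6 / √(1 − 0.156025)
  = -0.395·2.449490 / 0.918681
  = -0.967549 / 0.918681 = -1.053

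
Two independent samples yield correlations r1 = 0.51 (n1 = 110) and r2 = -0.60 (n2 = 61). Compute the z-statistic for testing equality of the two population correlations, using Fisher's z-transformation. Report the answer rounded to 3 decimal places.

7.702

Fisher z-transforms: z1 = atanh(0.51) = 0.562730, z2 = atanh(-0.60) = -0.693147; difference d = 1.255877
Var(d) = 1/107 + 1/58 = 0.0093458 + 0.0172414 = 0.0265872
z = d/√Var(d) = 1.255877 / √0.0265872 = 1.255877 / 0.163056 = 7.702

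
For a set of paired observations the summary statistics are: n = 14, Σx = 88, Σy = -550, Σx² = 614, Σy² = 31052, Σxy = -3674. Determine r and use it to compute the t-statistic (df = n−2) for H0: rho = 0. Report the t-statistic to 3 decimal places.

-1.034

Numerator: nΣxy − (Σx)(Σy) = 14·(-3674) − (88)(-550) = -3036
Denominator: √[(nΣx²−(Σx)²)(nΣy²−(Σy)²)]
  nΣx²−(Σx)² = 14·614 − 7744 = 852;  nΣy²−(Σy)² = 14·31052 − 302500 = 132228
  √(852·132228) = √112658256 = 10614.0594
r = -3036 / 10614.0594 = -0.2860
t = r·√(n−2)/√(1−r²) = -0.2860·√12 / √(1−0.081796) = -0.990733 / 0.958230 = -1.034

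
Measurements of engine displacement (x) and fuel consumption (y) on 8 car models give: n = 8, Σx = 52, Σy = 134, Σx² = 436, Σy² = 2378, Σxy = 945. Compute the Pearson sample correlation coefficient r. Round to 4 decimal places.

0.6470

S_xy = nΣxy − ΣxΣy = 8·945 − 52·134 = 7560 − 6968 = 592
S_xx = nΣx² − (Σx)² = 8·436 − 52² = 3488 − 2704 = 784
S_yy = nΣy² − (Σy)² = 8·2378 − 134² = 19024 − 17956 = 1068
r = S_xy / √(S_xx·S_yy) = 592 / √(784·1068) = 592 / √837312 = 592 / 915.0475 = 0.6470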